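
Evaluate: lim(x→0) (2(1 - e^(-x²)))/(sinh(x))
This is a 0/0 indeterminate form.

Apply L'Hôpital's rule: differentiate numerator and denominator separately.
  f(x) = 2 - 2·e^(-x^2)   ⇒   f'(x) = 4·x·e^(-x^2)
  g(x) = sinh(x)   ⇒   g'(x) = cosh(x)
  lim(x→0) f'(x)/g'(x) = lim(x→0) (4·x·e^(-x^2))/(cosh(x))
  = 0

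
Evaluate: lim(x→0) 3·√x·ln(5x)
This is a 0·∞ indeterminate form.

Rewrite 0·∞ as a quotient (0/0 or ∞/∞ form), then apply L'Hôpital's rule:
  lim(x→0) 3·√x·ln(5x) = 0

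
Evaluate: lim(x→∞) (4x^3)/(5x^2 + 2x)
This is an ∞/∞ indeterminate form.

Apply L'Hôpital's rule: differentiate numerator and denominator separately.
  f(x) = 4·x^3   ⇒   f'(x) = 12·x^2
  g(x) = 5·x^2 + 2·x   ⇒   g'(x) = 10·x + 2
  lim(x→∞) f'(x)/g'(x) = lim(x→∞) (12·x^2)/(10·x + 2)
  = ∞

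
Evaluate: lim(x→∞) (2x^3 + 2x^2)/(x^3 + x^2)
This is an ∞/∞ indeterminate form.

Apply L'Hôpital's rule: differentiate numerator and denominator separately.
  f(x) = 2·x^3 + 2·x^2   ⇒   f'(x) = 6·x^2 + 4·x
  g(x) = x^3 + x^2   ⇒   g'(x) = 3·x^2 + 2·x
  lim(x→∞) f'(x)/g'(x) = lim(x→∞) (6·x^2 + 4·x)/(3·x^2 + 2·x)
  = 2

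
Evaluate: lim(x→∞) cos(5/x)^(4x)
This is an exponential indeterminate form.

For exponential indeterminate forms, take the natural log:
  Let L = lim(x→∞) cos(5/x)^(4x)
  Then ln(L) = lim(x→∞) [exponent × ln(base)]
  Evaluate using L'Hôpital or standard limits, then exponentiate.
  L = 1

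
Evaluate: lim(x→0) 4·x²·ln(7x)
This is a 0·∞ indeterminate form.

Rewrite 0·∞ as a quotient (0/0 or ∞/∞ form), then apply L'Hôpital's rule:
  lim(x→0) 4·x²·ln(7x) = 0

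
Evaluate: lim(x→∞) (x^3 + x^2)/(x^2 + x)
This is an ∞/∞ indeterminate form.

Apply L'Hôpital's rule: differentiate numerator and denominator separately.
  f(x) = x^3 + x^2   ⇒   f'(x) = 3·x^2 + 2·x
  g(x) = x^2 + x   ⇒   g'(x) = 2·x + 1
  lim(x→∞) f'(x)/g'(x) = lim(x→∞) (3·x^2 + 2·x)/(2·x + 1)
  = ∞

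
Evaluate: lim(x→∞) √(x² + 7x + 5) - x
This is an ∞-∞ indeterminate form.

Combine fractions or rationalize to convert ∞-∞ to 0/0 form:
  lim(x→∞) √(x² + 7x + 5) - x = 7/2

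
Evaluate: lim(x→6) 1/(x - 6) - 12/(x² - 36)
This is an ∞-∞ indeterminate form.

Combine fractions or rationalize to convert ∞-∞ to 0/0 form:
  lim(x→6) 1/(x - 6) - 12/(x² - 36) = 1/12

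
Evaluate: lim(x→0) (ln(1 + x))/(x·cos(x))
This is a 0/0 indeterminate form.

Apply L'Hôpital's rule: differentiate numerator and denominator separately.
  f(x) = ln(x + 1)   ⇒   f'(x) = 1/(x + 1)
  g(x) = x·cos(x)   ⇒   g'(x) = -x·sin(x) + cos(x)
  lim(x→0) f'(x)/g'(x) = lim(x→0) (1/(x + 1))/(-x·sin(x) + cos(x))
  = 1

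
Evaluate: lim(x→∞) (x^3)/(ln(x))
This is an ∞/∞ indeterminate form.

Apply L'Hôpital's rule: differentiate numerator and denominator separately.
  f(x) = x^3   ⇒   f'(x) = 3·x^2
  g(x) = ln(x)   ⇒   g'(x) = 1/x
  lim(x→∞) f'(x)/g'(x) = lim(x→∞) (3·x^2)/(1/x)
  = ∞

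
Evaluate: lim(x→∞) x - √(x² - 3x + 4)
This is an ∞-∞ indeterminate form.

Combine fractions or rationalize to convert ∞-∞ to 0/0 form:
  lim(x→∞) x - √(x² - 3x + 4) = 3/2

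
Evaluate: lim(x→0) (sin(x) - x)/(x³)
This is a 0/0 indeterminate form.

Apply L'Hôpital's rule: differentiate numerator and denominator separately.
  f(x) = -x + sin(x)   ⇒   f'(x) = cos(x) - 1
  g(x) = x^3   ⇒   g'(x) = 3·x^2
  lim(x→0) f'(x)/g'(x) = lim(x→0) (cos(x) - 1)/(3·x^2)
  = -1/6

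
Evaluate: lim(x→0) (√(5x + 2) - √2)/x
This is a standard limit.

Factor or rationalize the expression:
  lim(x→0) (√(5x + 2) - √2)/x = 5·sqrt(2)/4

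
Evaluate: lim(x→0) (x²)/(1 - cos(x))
This is a 0/0 indeterminate form.

Apply L'Hôpital's rule: differentiate numerator and denominator separately.
  f(x) = x^2   ⇒   f'(x) = 2·x
  g(x) = 1 - cos(x)   ⇒   g'(x) = sin(x)
  lim(x→0) f'(x)/g'(x) = lim(x→0) (2·x)/(sin(x))
  = 2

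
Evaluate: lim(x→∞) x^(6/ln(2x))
This is an exponential indeterminate form.

For exponential indeterminate forms, take the natural log:
  Let L = lim(x→∞) x^(6/ln(2x))
  Then ln(L) = lim(x→∞) [exponent × ln(base)]
  Evaluate using L'Hôpital or standard limits, then exponentiate.
  L = e^(6)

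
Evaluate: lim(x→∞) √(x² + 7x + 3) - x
This is an ∞-∞ indeterminate form.

Combine fractions or rationalize to convert ∞-∞ to 0/0 form:
  lim(x→∞) √(x² + 7x + 3) - x = 7/2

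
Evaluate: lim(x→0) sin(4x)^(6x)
This is an exponential indeterminate form.

For exponential indeterminate forms, take the natural log:
  Let L = lim(x→0) sin(4x)^(6x)
  Then ln(L) = lim(x→0) [exponent × ln(base)]
  Evaluate using L'Hôpital or standard limits, then exponentiate.
  L = 1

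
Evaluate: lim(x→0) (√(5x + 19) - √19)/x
This is a standard limit.

Factor or rationalize the expression:
  lim(x→0) (√(5x + 19) - √19)/x = 5·sqrt(19)/38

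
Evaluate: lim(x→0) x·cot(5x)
This is a 0·∞ indeterminate form.

Rewrite 0·∞ as a quotient (0/0 or ∞/∞ form), then apply L'Hôpital's rule:
  lim(x→0) x·cot(5x) = 1/5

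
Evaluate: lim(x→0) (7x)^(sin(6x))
This is an exponential indeterminate form.

For exponential indeterminate forms, take the natural log:
  Let L = lim(x→0) (7x)^(sin(6x))
  Then ln(L) = lim(x→0) [exponent × ln(base)]
  Evaluate using L'Hôpital or standard limits, then exponentiate.
  L = 1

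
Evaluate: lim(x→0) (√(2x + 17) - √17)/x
This is a standard limit.

Factor or rationalize the expression:
  lim(x→0) (√(2x + 17) - √17)/x = sqrt(17)/17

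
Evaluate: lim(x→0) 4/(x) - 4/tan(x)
This is an ∞-∞ indeterminate form.

Combine fractions or rationalize to convert ∞-∞ to 0/0 form:
  lim(x→0) 4/(x) - 4/tan(x) = 0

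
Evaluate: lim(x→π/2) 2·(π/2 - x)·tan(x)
This is a 0·∞ indeterminate form.

Rewrite 0·∞ as a quotient (0/0 or ∞/∞ form), then apply L'Hôpital's rule:
  lim(x→π/2) 2·(π/2 - x)·tan(x) = 2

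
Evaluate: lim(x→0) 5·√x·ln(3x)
This is a 0·∞ indeterminate form.

Rewrite 0·∞ as a quotient (0/0 or ∞/∞ form), then apply L'Hôpital's rule:
  lim(x→0) 5·√x·ln(3x) = 0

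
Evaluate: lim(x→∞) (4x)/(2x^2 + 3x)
This is an ∞/∞ indeterminate form.

Apply L'Hôpital's rule: differentiate numerator and denominator separately.
  f(x) = 4·x   ⇒   f'(x) = 4
  g(x) = 2·x^2 + 3·x   ⇒   g'(x) = 4·x + 3
  lim(x→∞) f'(x)/g'(x) = lim(x→∞) (4)/(4·x + 3)
  = 0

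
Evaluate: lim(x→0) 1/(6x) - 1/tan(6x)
This is an ∞-∞ indeterminate form.

Combine fractions or rationalize to convert ∞-∞ to 0/0 form:
  lim(x→0) 1/(6x) - 1/tan(6x) = 0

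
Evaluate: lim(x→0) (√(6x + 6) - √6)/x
This is a standard limit.

Factor or rationalize the expression:
  lim(x→0) (√(6x + 6) - √6)/x = sqrt(6)/2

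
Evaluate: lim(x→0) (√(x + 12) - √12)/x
This is a standard limit.

Factor or rationalize the expression:
  lim(x→0) (√(x + 12) - √12)/x = sqrt(3)/12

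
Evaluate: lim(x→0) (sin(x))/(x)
This is a 0/0 indeterminate form.

Apply L'Hôpital's rule: differentiate numerator and denominator separately.
  f(x) = sin(x)   ⇒   f'(x) = cos(x)
  g(x) = x   ⇒   g'(x) = 1
  lim(x→0) f'(x)/g'(x) = lim(x→0) (cos(x))/(1)
  = 1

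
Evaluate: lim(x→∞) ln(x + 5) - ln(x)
This is an ∞-∞ indeterminate form.

Combine fractions or rationalize to convert ∞-∞ to 0/0 form:
  lim(x→∞) ln(x + 5) - ln(x) = 0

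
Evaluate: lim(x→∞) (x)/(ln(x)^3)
This is an ∞/∞ indeterminate form.

Apply L'Hôpital's rule: differentiate numerator and denominator separately.
  f(x) = x   ⇒   f'(x) = 1
  g(x) = ln(x)^3   ⇒   g'(x) = 3·ln(x)^2/x
  lim(x→∞) f'(x)/g'(x) = lim(x→∞) (1)/(3·ln(x)^2/x)
  = ∞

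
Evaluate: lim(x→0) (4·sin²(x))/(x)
This is a 0/0 indeterminate form.

Apply L'Hôpital's rule: differentiate numerator and denominator separately.
  f(x) = 4·sin(x)^2   ⇒   f'(x) = 8·sin(x)·cos(x)
  g(x) = x   ⇒   g'(x) = 1
  lim(x→0) f'(x)/g'(x) = lim(x→0) (8·sin(x)·cos(x))/(1)
  = 0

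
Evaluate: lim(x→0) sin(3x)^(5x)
This is an exponential indeterminate form.

For exponential indeterminate forms, take the natural log:
  Let L = lim(x→0) sin(3x)^(5x)
  Then ln(L) = lim(x→0) [exponent × ln(base)]
  Evaluate using L'Hôpital or standard limits, then exponentiate.
  L = 1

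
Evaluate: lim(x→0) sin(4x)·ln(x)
This is a 0·∞ indeterminate form.

Rewrite 0·∞ as a quotient (0/0 or ∞/∞ form), then apply L'Hôpital's rule:
  lim(x→0) sin(4x)·ln(x) = 0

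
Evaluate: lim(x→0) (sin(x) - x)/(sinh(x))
This is a 0/0 indeterminate form.

Apply L'Hôpital's rule: differentiate numerator and denominator separately.
  f(x) = -x + sin(x)   ⇒   f'(x) = cos(x) - 1
  g(x) = sinh(x)   ⇒   g'(x) = cosh(x)
  lim(x→0) f'(x)/g'(x) = lim(x→0) (cos(x) - 1)/(cosh(x))
  = 0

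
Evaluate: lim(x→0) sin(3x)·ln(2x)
This is a 0·∞ indeterminate form.

Rewrite 0·∞ as a quotient (0/0 or ∞/∞ form), then apply L'Hôpital's rule:
  lim(x→0) sin(3x)·ln(2x) = 0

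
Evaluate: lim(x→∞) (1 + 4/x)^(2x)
This is an exponential indeterminate form.

For exponential indeterminate forms, take the natural log:
  Let L = lim(x→∞) (1 + 4/x)^(2x)
  Then ln(L) = lim(x→∞) [exponent × ln(base)]
  Evaluate using L'Hôpital or standard limits, then exponentiate.
  L = e^(8)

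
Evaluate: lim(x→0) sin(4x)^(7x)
This is an exponential indeterminate form.

For exponential indeterminate forms, take the natural log:
  Let L = lim(x→0) sin(4x)^(7x)
  Then ln(L) = lim(x→0) [exponent × ln(base)]
  Evaluate using L'Hôpital or standard limits, then exponentiate.
  L = 1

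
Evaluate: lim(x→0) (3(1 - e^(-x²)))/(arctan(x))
This is a 0/0 indeterminate form.

Apply L'Hôpital's rule: differentiate numerator and denominator separately.
  f(x) = 3 - 3·e^(-x^2)   ⇒   f'(x) = 6·x·e^(-x^2)
  g(x) = atan(x)   ⇒   g'(x) = 1/(x^2 + 1)
  lim(x→0) f'(x)/g'(x) = lim(x→0) (6·x·e^(-x^2))/(1/(x^2 + 1))
  = 0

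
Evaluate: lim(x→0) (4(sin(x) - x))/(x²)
This is a 0/0 indeterminate form.

Apply L'Hôpital's rule: differentiate numerator and denominator separately.
  f(x) = -4·x + 4·sin(x)   ⇒   f'(x) = 4·cos(x) - 4
  g(x) = x^2   ⇒   g'(x) = 2·x
  lim(x→0) f'(x)/g'(x) = lim(x→0) (4·cos(x) - 4)/(2·x)
  = 0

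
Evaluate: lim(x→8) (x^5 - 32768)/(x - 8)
This is a standard limit.

Factor or rationalize the expression:
  lim(x→8) (x^5 - 32768)/(x - 8) = 20480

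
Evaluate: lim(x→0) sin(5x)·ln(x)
This is a 0·∞ indeterminate form.

Rewrite 0·∞ as a quotient (0/0 or ∞/∞ form), then apply L'Hôpital's rule:
  lim(x→0) sin(5x)·ln(x) = 0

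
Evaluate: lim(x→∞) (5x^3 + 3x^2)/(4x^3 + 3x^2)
This is an ∞/∞ indeterminate form.

Apply L'Hôpital's rule: differentiate numerator and denominator separately.
  f(x) = 5·x^3 + 3·x^2   ⇒   f'(x) = 15·x^2 + 6·x
  g(x) = 4·x^3 + 3·x^2   ⇒   g'(x) = 12·x^2 + 6·x
  lim(x→∞) f'(x)/g'(x) = lim(x→∞) (15·x^2 + 6·x)/(12·x^2 + 6·x)
  = 5/4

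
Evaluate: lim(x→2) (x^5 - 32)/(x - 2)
This is a standard limit.

Factor or rationalize the expression:
  lim(x→2) (x^5 - 32)/(x - 2) = 80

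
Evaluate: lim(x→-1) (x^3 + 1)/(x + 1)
This is a standard limit.

Factor or rationalize the expression:
  lim(x→-1) (x^3 + 1)/(x + 1) = 3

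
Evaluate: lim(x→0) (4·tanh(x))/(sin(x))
This is a 0/0 indeterminate form.

Apply L'Hôpital's rule: differentiate numerator and denominator separately.
  f(x) = 4·tanh(x)   ⇒   f'(x) = 4 - 4·tanh(x)^2
  g(x) = sin(x)   ⇒   g'(x) = cos(x)
  lim(x→0) f'(x)/g'(x) = lim(x→0) (4 - 4·tanh(x)^2)/(cos(x))
  = 4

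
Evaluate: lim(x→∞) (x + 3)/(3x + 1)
This is an ∞/∞ indeterminate form.

Apply L'Hôpital's rule: differentiate numerator and denominator separately.
  f(x) = x + 3   ⇒   f'(x) = 1
  g(x) = 3·x + 1   ⇒   g'(x) = 3
  lim(x→∞) f'(x)/g'(x) = lim(x→∞) (1)/(3)
  = 1/3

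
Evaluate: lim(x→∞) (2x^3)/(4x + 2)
This is an ∞/∞ indeterminate form.

Apply L'Hôpital's rule: differentiate numerator and denominator separately.
  f(x) = 2·x^3   ⇒   f'(x) = 6·x^2
  g(x) = 4·x + 2   ⇒   g'(x) = 4
  lim(x→∞) f'(x)/g'(x) = lim(x→∞) (6·x^2)/(4)
  = ∞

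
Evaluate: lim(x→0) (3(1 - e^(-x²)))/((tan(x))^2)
This is a 0/0 indeterminate form.

Apply L'Hôpital's rule: differentiate numerator and denominator separately.
  f(x) = 3 - 3·e^(-x^2)   ⇒   f'(x) = 6·x·e^(-x^2)
  g(x) = tan(x)^2   ⇒   g'(x) = (2·tan(x)^2 + 2)·tan(x)
  lim(x→0) f'(x)/g'(x) = lim(x→0) (6·x·e^(-x^2))/((2·tan(x)^2 + 2)·tan(x))
  = 3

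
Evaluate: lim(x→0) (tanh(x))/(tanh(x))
This is a 0/0 indeterminate form.

Apply L'Hôpital's rule: differentiate numerator and denominator separately.
  f(x) = tanh(x)   ⇒   f'(x) = 1 - tanh(x)^2
  g(x) = tanh(x)   ⇒   g'(x) = 1 - tanh(x)^2
  lim(x→0) f'(x)/g'(x) = lim(x→0) (1 - tanh(x)^2)/(1 - tanh(x)^2)
  = 1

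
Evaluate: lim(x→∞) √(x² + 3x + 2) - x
This is an ∞-∞ indeterminate form.

Combine fractions or rationalize to convert ∞-∞ to 0/0 form:
  lim(x→∞) √(x² + 3x + 2) - x = 3/2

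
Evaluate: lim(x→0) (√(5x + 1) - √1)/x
This is a standard limit.

Factor or rationalize the expression:
  lim(x→0) (√(5x + 1) - √1)/x = 5/2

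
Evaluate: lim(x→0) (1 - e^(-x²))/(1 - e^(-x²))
This is a 0/0 indeterminate form.

Apply L'Hôpital's rule: differentiate numerator and denominator separately.
  f(x) = 1 - e^(-x^2)   ⇒   f'(x) = 2·x·e^(-x^2)
  g(x) = 1 - e^(-x^2)   ⇒   g'(x) = 2·x·e^(-x^2)
  lim(x→0) f'(x)/g'(x) = lim(x→0) (2·x·e^(-x^2))/(2·x·e^(-x^2))
  = 1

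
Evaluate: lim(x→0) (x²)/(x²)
This is a 0/0 indeterminate form.

Apply L'Hôpital's rule: differentiate numerator and denominator separately.
  f(x) = x^2   ⇒   f'(x) = 2·x
  g(x) = x^2   ⇒   g'(x) = 2·x
  lim(x→0) f'(x)/g'(x) = lim(x→0) (2·x)/(2·x)
  = 1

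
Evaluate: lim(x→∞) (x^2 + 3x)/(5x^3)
This is an ∞/∞ indeterminate form.

Apply L'Hôpital's rule: differentiate numerator and denominator separately.
  f(x) = x^2 + 3·x   ⇒   f'(x) = 2·x + 3
  g(x) = 5·x^3   ⇒   g'(x) = 15·x^2
  lim(x→∞) f'(x)/g'(x) = lim(x→∞) (2·x + 3)/(15·x^2)
  = 0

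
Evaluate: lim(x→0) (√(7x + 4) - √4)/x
This is a standard limit.

Factor or rationalize the expression:
  lim(x→0) (√(7x + 4) - √4)/x = 7/4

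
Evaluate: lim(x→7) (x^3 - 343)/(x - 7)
This is a standard limit.

Factor or rationalize the expression:
  lim(x→7) (x^3 - 343)/(x - 7) = 147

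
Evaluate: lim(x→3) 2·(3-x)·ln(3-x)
This is a 0·∞ indeterminate form.

Rewrite 0·∞ as a quotient (0/0 or ∞/∞ form), then apply L'Hôpital's rule:
  lim(x→3) 2·(3-x)·ln(3-x) = 0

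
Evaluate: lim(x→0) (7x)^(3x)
This is an exponential indeterminate form.

For exponential indeterminate forms, take the natural log:
  Let L = lim(x→0) (7x)^(3x)
  Then ln(L) = lim(x→0) [exponent × ln(base)]
  Evaluate using L'Hôpital or standard limits, then exponentiate.
  L = 1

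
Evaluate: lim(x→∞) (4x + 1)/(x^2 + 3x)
This is an ∞/∞ indeterminate form.

Apply L'Hôpital's rule: differentiate numerator and denominator separately.
  f(x) = 4·x + 1   ⇒   f'(x) = 4
  g(x) = x^2 + 3·x   ⇒   g'(x) = 2·x + 3
  lim(x→∞) f'(x)/g'(x) = lim(x→∞) (4)/(2·x + 3)
  = 0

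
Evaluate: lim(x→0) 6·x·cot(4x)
This is a 0·∞ indeterminate form.

Rewrite 0·∞ as a quotient (0/0 or ∞/∞ form), then apply L'Hôpital's rule:
  lim(x→0) 6·x·cot(4x) = 3/2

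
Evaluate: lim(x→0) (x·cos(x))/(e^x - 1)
This is a 0/0 indeterminate form.

Apply L'Hôpital's rule: differentiate numerator and denominator separately.
  f(x) = x·cos(x)   ⇒   f'(x) = -x·sin(x) + cos(x)
  g(x) = e^(x) - 1   ⇒   g'(x) = e^(x)
  lim(x→0) f'(x)/g'(x) = lim(x→0) (-x·sin(x) + cos(x))/(e^(x))
  = 1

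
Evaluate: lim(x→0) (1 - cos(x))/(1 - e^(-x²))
This is a 0/0 indeterminate form.

Apply L'Hôpital's rule: differentiate numerator and denominator separately.
  f(x) = 1 - cos(x)   ⇒   f'(x) = sin(x)
  g(x) = 1 - e^(-x^2)   ⇒   g'(x) = 2·x·e^(-x^2)
  lim(x→0) f'(x)/g'(x) = lim(x→0) (sin(x))/(2·x·e^(-x^2))
  = 1/2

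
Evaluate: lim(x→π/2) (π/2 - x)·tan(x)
This is a 0·∞ indeterminate form.

Rewrite 0·∞ as a quotient (0/0 or ∞/∞ form), then apply L'Hôpital's rule:
  lim(x→π/2) (π/2 - x)·tan(x) = 1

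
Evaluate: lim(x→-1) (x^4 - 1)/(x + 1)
This is a standard limit.

Factor or rationalize the expression:
  lim(x→-1) (x^4 - 1)/(x + 1) = -4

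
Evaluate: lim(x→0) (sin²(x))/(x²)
This is a 0/0 indeterminate form.

Apply L'Hôpital's rule: differentiate numerator and denominator separately.
  f(x) = sin(x)^2   ⇒   f'(x) = 2·sin(x)·cos(x)
  g(x) = x^2   ⇒   g'(x) = 2·x
  lim(x→0) f'(x)/g'(x) = lim(x→0) (2·sin(x)·cos(x))/(2·x)
  = 1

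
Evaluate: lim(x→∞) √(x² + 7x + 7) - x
This is an ∞-∞ indeterminate form.

Combine fractions or rationalize to convert ∞-∞ to 0/0 form:
  lim(x→∞) √(x² + 7x + 7) - x = 7/2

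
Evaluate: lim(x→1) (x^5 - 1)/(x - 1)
This is a standard limit.

Factor or rationalize the expression:
  lim(x→1) (x^5 - 1)/(x - 1) = 5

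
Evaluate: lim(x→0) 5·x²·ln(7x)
This is a 0·∞ indeterminate form.

Rewrite 0·∞ as a quotient (0/0 or ∞/∞ form), then apply L'Hôpital's rule:
  lim(x→0) 5·x²·ln(7x) = 0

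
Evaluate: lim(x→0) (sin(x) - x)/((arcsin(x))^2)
This is a 0/0 indeterminate form.

Apply L'Hôpital's rule: differentiate numerator and denominator separately.
  f(x) = -x + sin(x)   ⇒   f'(x) = cos(x) - 1
  g(x) = asin(x)^2   ⇒   g'(x) = 2·asin(x)/sqrt(1 - x^2)
  lim(x→0) f'(x)/g'(x) = lim(x→0) (cos(x) - 1)/(2·asin(x)/sqrt(1 - x^2))
  = 0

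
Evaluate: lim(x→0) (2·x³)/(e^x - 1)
This is a 0/0 indeterminate form.

Apply L'Hôpital's rule: differentiate numerator and denominator separately.
  f(x) = 2·x^3   ⇒   f'(x) = 6·x^2
  g(x) = e^(x) - 1   ⇒   g'(x) = e^(x)
  lim(x→0) f'(x)/g'(x) = lim(x→0) (6·x^2)/(e^(x))
  = 0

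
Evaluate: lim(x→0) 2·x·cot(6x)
This is a 0·∞ indeterminate form.

Rewrite 0·∞ as a quotient (0/0 or ∞/∞ form), then apply L'Hôpital's rule:
  lim(x→0) 2·x·cot(6x) = 1/3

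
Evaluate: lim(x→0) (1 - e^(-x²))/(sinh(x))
This is a 0/0 indeterminate form.

Apply L'Hôpital's rule: differentiate numerator and denominator separately.
  f(x) = 1 - e^(-x^2)   ⇒   f'(x) = 2·x·e^(-x^2)
  g(x) = sinh(x)   ⇒   g'(x) = cosh(x)
  lim(x→0) f'(x)/g'(x) = lim(x→0) (2·x·e^(-x^2))/(cosh(x))
  = 0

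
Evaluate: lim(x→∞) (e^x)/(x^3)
This is an ∞/∞ indeterminate form.

Apply L'Hôpital's rule: differentiate numerator and denominator separately.
  f(x) = e^(x)   ⇒   f'(x) = e^(x)
  g(x) = x^3   ⇒   g'(x) = 3·x^2
  lim(x→∞) f'(x)/g'(x) = lim(x→∞) (e^(x))/(3·x^2)
  = ∞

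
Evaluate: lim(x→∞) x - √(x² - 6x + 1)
This is an ∞-∞ indeterminate form.

Combine fractions or rationalize to convert ∞-∞ to 0/0 form:
  lim(x→∞) x - √(x² - 6x + 1) = 3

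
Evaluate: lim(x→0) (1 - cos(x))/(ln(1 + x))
This is a 0/0 indeterminate form.

Apply L'Hôpital's rule: differentiate numerator and denominator separately.
  f(x) = 1 - cos(x)   ⇒   f'(x) = sin(x)
  g(x) = ln(x + 1)   ⇒   g'(x) = 1/(x + 1)
  lim(x→0) f'(x)/g'(x) = lim(x→0) (sin(x))/(1/(x + 1))
  = 0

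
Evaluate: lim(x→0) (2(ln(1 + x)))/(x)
This is a 0/0 indeterminate form.

Apply L'Hôpital's rule: differentiate numerator and denominator separately.
  f(x) = 2·ln(x + 1)   ⇒   f'(x) = 2/(x + 1)
  g(x) = x   ⇒   g'(x) = 1
  lim(x→0) f'(x)/g'(x) = lim(x→0) (2/(x + 1))/(1)
  = 2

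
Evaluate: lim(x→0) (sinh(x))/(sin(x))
This is a 0/0 indeterminate form.

Apply L'Hôpital's rule: differentiate numerator and denominator separately.
  f(x) = sinh(x)   ⇒   f'(x) = cosh(x)
  g(x) = sin(x)   ⇒   g'(x) = cos(x)
  lim(x→0) f'(x)/g'(x) = lim(x→0) (cosh(x))/(cos(x))
  = 1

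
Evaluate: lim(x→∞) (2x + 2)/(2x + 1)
This is an ∞/∞ indeterminate form.

Apply L'Hôpital's rule: differentiate numerator and denominator separately.
  f(x) = 2·x + 2   ⇒   f'(x) = 2
  g(x) = 2·x + 1   ⇒   g'(x) = 2
  lim(x→∞) f'(x)/g'(x) = lim(x→∞) (2)/(2)
  = 1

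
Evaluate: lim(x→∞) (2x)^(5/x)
This is an exponential indeterminate form.

For exponential indeterminate forms, take the natural log:
  Let L = lim(x→∞) (2x)^(5/x)
  Then ln(L) = lim(x→∞) [exponent × ln(base)]
  Evaluate using L'Hôpital or standard limits, then exponentiate.
  L = 1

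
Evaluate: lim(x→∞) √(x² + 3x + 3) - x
This is an ∞-∞ indeterminate form.

Combine fractions or rationalize to convert ∞-∞ to 0/0 form:
  lim(x→∞) √(x² + 3x + 3) - x = 3/2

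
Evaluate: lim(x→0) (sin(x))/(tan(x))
This is a 0/0 indeterminate form.

Apply L'Hôpital's rule: differentiate numerator and denominator separately.
  f(x) = sin(x)   ⇒   f'(x) = cos(x)
  g(x) = tan(x)   ⇒   g'(x) = tan(x)^2 + 1
  lim(x→0) f'(x)/g'(x) = lim(x→0) (cos(x))/(tan(x)^2 + 1)
  = 1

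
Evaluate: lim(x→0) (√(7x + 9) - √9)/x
This is a standard limit.

Factor or rationalize the expression:
  lim(x→0) (√(7x + 9) - √9)/x = 7/6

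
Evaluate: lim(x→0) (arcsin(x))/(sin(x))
This is a 0/0 indeterminate form.

Apply L'Hôpital's rule: differentiate numerator and denominator separately.
  f(x) = asin(x)   ⇒   f'(x) = 1/sqrt(1 - x^2)
  g(x) = sin(x)   ⇒   g'(x) = cos(x)
  lim(x→0) f'(x)/g'(x) = lim(x→0) (1/sqrt(1 - x^2))/(cos(x))
  = 1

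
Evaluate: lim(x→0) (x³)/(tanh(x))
This is a 0/0 indeterminate form.

Apply L'Hôpital's rule: differentiate numerator and denominator separately.
  f(x) = x^3   ⇒   f'(x) = 3·x^2
  g(x) = tanh(x)   ⇒   g'(x) = 1 - tanh(x)^2
  lim(x→0) f'(x)/g'(x) = lim(x→0) (3·x^2)/(1 - tanh(x)^2)
  = 0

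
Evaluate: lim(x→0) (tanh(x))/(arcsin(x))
This is a 0/0 indeterminate form.

Apply L'Hôpital's rule: differentiate numerator and denominator separately.
  f(x) = tanh(x)   ⇒   f'(x) = 1 - tanh(x)^2
  g(x) = asin(x)   ⇒   g'(x) = 1/sqrt(1 - x^2)
  lim(x→0) f'(x)/g'(x) = lim(x→0) (1 - tanh(x)^2)/(1/sqrt(1 - x^2))
  = 1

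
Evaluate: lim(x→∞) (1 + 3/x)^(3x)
This is an exponential indeterminate form.

For exponential indeterminate forms, take the natural log:
  Let L = lim(x→∞) (1 + 3/x)^(3x)
  Then ln(L) = lim(x→∞) [exponent × ln(base)]
  Evaluate using L'Hôpital or standard limits, then exponentiate.
  L = e^(9)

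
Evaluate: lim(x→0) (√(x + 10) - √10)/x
This is a standard limit.

Factor or rationalize the expression:
  lim(x→0) (√(x + 10) - √10)/x = sqrt(10)/20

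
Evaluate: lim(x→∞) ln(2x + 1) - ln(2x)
This is an ∞-∞ indeterminate form.

Combine fractions or rationalize to convert ∞-∞ to 0/0 form:
  lim(x→∞) ln(2x + 1) - ln(2x) = 0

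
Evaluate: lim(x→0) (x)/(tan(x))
This is a 0/0 indeterminate form.

Apply L'Hôpital's rule: differentiate numerator and denominator separately.
  f(x) = x   ⇒   f'(x) = 1
  g(x) = tan(x)   ⇒   g'(x) = tan(x)^2 + 1
  lim(x→0) f'(x)/g'(x) = lim(x→0) (1)/(tan(x)^2 + 1)
  = 1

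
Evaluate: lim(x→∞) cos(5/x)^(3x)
This is an exponential indeterminate form.

For exponential indeterminate forms, take the natural log:
  Let L = lim(x→∞) cos(5/x)^(3x)
  Then ln(L) = lim(x→∞) [exponent × ln(base)]
  Evaluate using L'Hôpital or standard limits, then exponentiate.
  L = 1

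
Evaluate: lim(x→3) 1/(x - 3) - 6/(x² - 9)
This is an ∞-∞ indeterminate form.

Combine fractions or rationalize to convert ∞-∞ to 0/0 form:
  lim(x→3) 1/(x - 3) - 6/(x² - 9) = 1/6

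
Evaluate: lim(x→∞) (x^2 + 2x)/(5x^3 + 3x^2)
This is an ∞/∞ indeterminate form.

Apply L'Hôpital's rule: differentiate numerator and denominator separately.
  f(x) = x^2 + 2·x   ⇒   f'(x) = 2·x + 2
  g(x) = 5·x^3 + 3·x^2   ⇒   g'(x) = 15·x^2 + 6·x
  lim(x→∞) f'(x)/g'(x) = lim(x→∞) (2·x + 2)/(15·x^2 + 6·x)
  = 0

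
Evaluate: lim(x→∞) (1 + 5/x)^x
This is an exponential indeterminate form.

For exponential indeterminate forms, take the natural log:
  Let L = lim(x→∞) (1 + 5/x)^x
  Then ln(L) = lim(x→∞) [exponent × ln(base)]
  Evaluate using L'Hôpital or standard limits, then exponentiate.
  L = e^(5)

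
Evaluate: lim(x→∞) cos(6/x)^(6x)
This is an exponential indeterminate form.

For exponential indeterminate forms, take the natural log:
  Let L = lim(x→∞) cos(6/x)^(6x)
  Then ln(L) = lim(x→∞) [exponent × ln(base)]
  Evaluate using L'Hôpital or standard limits, then exponentiate.
  L = 1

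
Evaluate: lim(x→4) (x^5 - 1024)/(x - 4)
This is a standard limit.

Factor or rationalize the expression:
  lim(x→4) (x^5 - 1024)/(x - 4) = 1280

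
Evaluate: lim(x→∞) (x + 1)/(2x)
This is an ∞/∞ indeterminate form.

Apply L'Hôpital's rule: differentiate numerator and denominator separately.
  f(x) = x + 1   ⇒   f'(x) = 1
  g(x) = 2·x   ⇒   g'(x) = 2
  lim(x→∞) f'(x)/g'(x) = lim(x→∞) (1)/(2)
  = 1/2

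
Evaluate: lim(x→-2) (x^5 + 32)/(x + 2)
This is a standard limit.

Factor or rationalize the expression:
  lim(x→-2) (x^5 + 32)/(x + 2) = 80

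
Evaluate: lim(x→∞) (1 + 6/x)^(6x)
This is an exponential indeterminate form.

For exponential indeterminate forms, take the natural log:
  Let L = lim(x→∞) (1 + 6/x)^(6x)
  Then ln(L) = lim(x→∞) [exponent × ln(base)]
  Evaluate using L'Hôpital or standard limits, then exponentiate.
  L = e^(36)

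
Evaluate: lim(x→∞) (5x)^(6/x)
This is an exponential indeterminate form.

For exponential indeterminate forms, take the natural log:
  Let L = lim(x→∞) (5x)^(6/x)
  Then ln(L) = lim(x→∞) [exponent × ln(base)]
  Evaluate using L'Hôpital or standard limits, then exponentiate.
  L = 1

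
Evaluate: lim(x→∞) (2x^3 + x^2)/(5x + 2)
This is an ∞/∞ indeterminate form.

Apply L'Hôpital's rule: differentiate numerator and denominator separately.
  f(x) = 2·x^3 + x^2   ⇒   f'(x) = 6·x^2 + 2·x
  g(x) = 5·x + 2   ⇒   g'(x) = 5
  lim(x→∞) f'(x)/g'(x) = lim(x→∞) (6·x^2 + 2·x)/(5)
  = ∞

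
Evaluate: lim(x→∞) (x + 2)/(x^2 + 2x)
This is an ∞/∞ indeterminate form.

Apply L'Hôpital's rule: differentiate numerator and denominator separately.
  f(x) = x + 2   ⇒   f'(x) = 1
  g(x) = x^2 + 2·x   ⇒   g'(x) = 2·x + 2
  lim(x→∞) f'(x)/g'(x) = lim(x→∞) (1)/(2·x + 2)
  = 0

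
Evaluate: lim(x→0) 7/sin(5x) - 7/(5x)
This is an ∞-∞ indeterminate form.

Combine fractions or rationalize to convert ∞-∞ to 0/0 form:
  lim(x→0) 7/sin(5x) - 7/(5x) = 0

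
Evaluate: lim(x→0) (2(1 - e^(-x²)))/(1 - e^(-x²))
This is a 0/0 indeterminate form.

Apply L'Hôpital's rule: differentiate numerator and denominator separately.
  f(x) = 2 - 2·e^(-x^2)   ⇒   f'(x) = 4·x·e^(-x^2)
  g(x) = 1 - e^(-x^2)   ⇒   g'(x) = 2·x·e^(-x^2)
  lim(x→0) f'(x)/g'(x) = lim(x→0) (4·x·e^(-x^2))/(2·x·e^(-x^2))
  = 2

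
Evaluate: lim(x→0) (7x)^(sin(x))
This is an exponential indeterminate form.

For exponential indeterminate forms, take the natural log:
  Let L = lim(x→0) (7x)^(sin(x))
  Then ln(L) = lim(x→0) [exponent × ln(base)]
  Evaluate using L'Hôpital or standard limits, then exponentiate.
  L = 1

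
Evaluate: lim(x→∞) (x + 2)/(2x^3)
This is an ∞/∞ indeterminate form.

Apply L'Hôpital's rule: differentiate numerator and denominator separately.
  f(x) = x + 2   ⇒   f'(x) = 1
  g(x) = 2·x^3   ⇒   g'(x) = 6·x^2
  lim(x→∞) f'(x)/g'(x) = lim(x→∞) (1)/(6·x^2)
  = 0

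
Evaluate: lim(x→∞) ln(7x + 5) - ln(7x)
This is an ∞-∞ indeterminate form.

Combine fractions or rationalize to convert ∞-∞ to 0/0 form:
  lim(x→∞) ln(7x + 5) - ln(7x) = 0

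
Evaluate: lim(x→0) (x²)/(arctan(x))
This is a 0/0 indeterminate form.

Apply L'Hôpital's rule: differentiate numerator and denominator separately.
  f(x) = x^2   ⇒   f'(x) = 2·x
  g(x) = atan(x)   ⇒   g'(x) = 1/(x^2 + 1)
  lim(x→0) f'(x)/g'(x) = lim(x→0) (2·x)/(1/(x^2 + 1))
  = 0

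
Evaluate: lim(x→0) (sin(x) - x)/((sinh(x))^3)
This is a 0/0 indeterminate form.

Apply L'Hôpital's rule: differentiate numerator and denominator separately.
  f(x) = -x + sin(x)   ⇒   f'(x) = cos(x) - 1
  g(x) = sinh(x)^3   ⇒   g'(x) = 3·sinh(x)^2·cosh(x)
  lim(x→0) f'(x)/g'(x) = lim(x→0) (cos(x) - 1)/(3·sinh(x)^2·cosh(x))
  = -1/6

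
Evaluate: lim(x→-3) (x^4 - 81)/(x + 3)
This is a standard limit.

Factor or rationalize the expression:
  lim(x→-3) (x^4 - 81)/(x + 3) = -108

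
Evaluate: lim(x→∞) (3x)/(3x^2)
This is an ∞/∞ indeterminate form.

Apply L'Hôpital's rule: differentiate numerator and denominator separately.
  f(x) = 3·x   ⇒   f'(x) = 3
  g(x) = 3·x^2   ⇒   g'(x) = 6·x
  lim(x→∞) f'(x)/g'(x) = lim(x→∞) (3)/(6·x)
  = 0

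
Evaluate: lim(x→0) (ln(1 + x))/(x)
This is a 0/0 indeterminate form.

Apply L'Hôpital's rule: differentiate numerator and denominator separately.
  f(x) = ln(x + 1)   ⇒   f'(x) = 1/(x + 1)
  g(x) = x   ⇒   g'(x) = 1
  lim(x→0) f'(x)/g'(x) = lim(x→0) (1/(x + 1))/(1)
  = 1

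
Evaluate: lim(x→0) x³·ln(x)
This is a 0·∞ indeterminate form.

Rewrite 0·∞ as a quotient (0/0 or ∞/∞ form), then apply L'Hôpital's rule:
  lim(x→0) x³·ln(x) = 0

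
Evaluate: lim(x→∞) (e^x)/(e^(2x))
This is an ∞/∞ indeterminate form.

Apply L'Hôpital's rule: differentiate numerator and denominator separately.
  f(x) = e^(x)   ⇒   f'(x) = e^(x)
  g(x) = e^(2·x)   ⇒   g'(x) = 2·e^(2·x)
  lim(x→∞) f'(x)/g'(x) = lim(x→∞) (e^(x))/(2·e^(2·x))
  = 0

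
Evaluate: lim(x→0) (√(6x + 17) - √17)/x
This is a standard limit.

Factor or rationalize the expression:
  lim(x→0) (√(6x + 17) - √17)/x = 3·sqrt(17)/17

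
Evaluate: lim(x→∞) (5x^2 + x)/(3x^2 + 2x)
This is an ∞/∞ indeterminate form.

Apply L'Hôpital's rule: differentiate numerator and denominator separately.
  f(x) = 5·x^2 + x   ⇒   f'(x) = 10·x + 1
  g(x) = 3·x^2 + 2·x   ⇒   g'(x) = 6·x + 2
  lim(x→∞) f'(x)/g'(x) = lim(x→∞) (10·x + 1)/(6·x + 2)
  = 5/3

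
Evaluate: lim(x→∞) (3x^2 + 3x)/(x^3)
This is an ∞/∞ indeterminate form.

Apply L'Hôpital's rule: differentiate numerator and denominator separately.
  f(x) = 3·x^2 + 3·x   ⇒   f'(x) = 6·x + 3
  g(x) = x^3   ⇒   g'(x) = 3·x^2
  lim(x→∞) f'(x)/g'(x) = lim(x→∞) (6·x + 3)/(3·x^2)
  = 0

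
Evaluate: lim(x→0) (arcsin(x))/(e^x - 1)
This is a 0/0 indeterminate form.

Apply L'Hôpital's rule: differentiate numerator and denominator separately.
  f(x) = asin(x)   ⇒   f'(x) = 1/sqrt(1 - x^2)
  g(x) = e^(x) - 1   ⇒   g'(x) = e^(x)
  lim(x→0) f'(x)/g'(x) = lim(x→0) (1/sqrt(1 - x^2))/(e^(x))
  = 1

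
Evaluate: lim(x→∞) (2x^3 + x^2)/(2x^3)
This is an ∞/∞ indeterminate form.

Apply L'Hôpital's rule: differentiate numerator and denominator separately.
  f(x) = 2·x^3 + x^2   ⇒   f'(x) = 6·x^2 + 2·x
  g(x) = 2·x^3   ⇒   g'(x) = 6·x^2
  lim(x→∞) f'(x)/g'(x) = lim(x→∞) (6·x^2 + 2·x)/(6·x^2)
  = 1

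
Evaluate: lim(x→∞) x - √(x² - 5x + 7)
This is an ∞-∞ indeterminate form.

Combine fractions or rationalize to convert ∞-∞ to 0/0 form:
  lim(x→∞) x - √(x² - 5x + 7) = 5/2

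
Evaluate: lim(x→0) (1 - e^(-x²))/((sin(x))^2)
This is a 0/0 indeterminate form.

Apply L'Hôpital's rule: differentiate numerator and denominator separately.
  f(x) = 1 - e^(-x^2)   ⇒   f'(x) = 2·x·e^(-x^2)
  g(x) = sin(x)^2   ⇒   g'(x) = 2·sin(x)·cos(x)
  lim(x→0) f'(x)/g'(x) = lim(x→0) (2·x·e^(-x^2))/(2·sin(x)·cos(x))
  = 1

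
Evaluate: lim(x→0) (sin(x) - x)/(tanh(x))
This is a 0/0 indeterminate form.

Apply L'Hôpital's rule: differentiate numerator and denominator separately.
  f(x) = -x + sin(x)   ⇒   f'(x) = cos(x) - 1
  g(x) = tanh(x)   ⇒   g'(x) = 1 - tanh(x)^2
  lim(x→0) f'(x)/g'(x) = lim(x→0) (cos(x) - 1)/(1 - tanh(x)^2)
  = 0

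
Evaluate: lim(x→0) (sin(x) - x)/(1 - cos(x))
This is a 0/0 indeterminate form.

Apply L'Hôpital's rule: differentiate numerator and denominator separately.
  f(x) = -x + sin(x)   ⇒   f'(x) = cos(x) - 1
  g(x) = 1 - cos(x)   ⇒   g'(x) = sin(x)
  lim(x→0) f'(x)/g'(x) = lim(x→0) (cos(x) - 1)/(sin(x))
  = 0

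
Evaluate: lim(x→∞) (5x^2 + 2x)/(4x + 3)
This is an ∞/∞ indeterminate form.

Apply L'Hôpital's rule: differentiate numerator and denominator separately.
  f(x) = 5·x^2 + 2·x   ⇒   f'(x) = 10·x + 2
  g(x) = 4·x + 3   ⇒   g'(x) = 4
  lim(x→∞) f'(x)/g'(x) = lim(x→∞) (10·x + 2)/(4)
  = ∞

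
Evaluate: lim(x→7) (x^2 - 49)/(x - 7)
This is a standard limit.

Factor or rationalize the expression:
  lim(x→7) (x^2 - 49)/(x - 7) = 14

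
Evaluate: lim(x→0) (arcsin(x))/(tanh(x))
This is a 0/0 indeterminate form.

Apply L'Hôpital's rule: differentiate numerator and denominator separately.
  f(x) = asin(x)   ⇒   f'(x) = 1/sqrt(1 - x^2)
  g(x) = tanh(x)   ⇒   g'(x) = 1 - tanh(x)^2
  lim(x→0) f'(x)/g'(x) = lim(x→0) (1/sqrt(1 - x^2))/(1 - tanh(x)^2)
  = 1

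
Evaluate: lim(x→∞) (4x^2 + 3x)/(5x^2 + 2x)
This is an ∞/∞ indeterminate form.

Apply L'Hôpital's rule: differentiate numerator and denominator separately.
  f(x) = 4·x^2 + 3·x   ⇒   f'(x) = 8·x + 3
  g(x) = 5·x^2 + 2·x   ⇒   g'(x) = 10·x + 2
  lim(x→∞) f'(x)/g'(x) = lim(x→∞) (8·x + 3)/(10·x + 2)
  = 4/5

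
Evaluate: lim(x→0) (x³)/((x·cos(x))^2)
This is a 0/0 indeterminate form.

Apply L'Hôpital's rule: differentiate numerator and denominator separately.
  f(x) = x^3   ⇒   f'(x) = 3·x^2
  g(x) = x^2·cos(x)^2   ⇒   g'(x) = -2·x^2·sin(x)·cos(x) + 2·x·cos(x)^2
  lim(x→0) f'(x)/g'(x) = lim(x→0) (3·x^2)/(-2·x^2·sin(x)·cos(x) + 2·x·cos(x)^2)
  = 0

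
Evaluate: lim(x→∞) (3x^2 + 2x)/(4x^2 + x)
This is an ∞/∞ indeterminate form.

Apply L'Hôpital's rule: differentiate numerator and denominator separately.
  f(x) = 3·x^2 + 2·x   ⇒   f'(x) = 6·x + 2
  g(x) = 4·x^2 + x   ⇒   g'(x) = 8·x + 1
  lim(x→∞) f'(x)/g'(x) = lim(x→∞) (6·x + 2)/(8·x + 1)
  = 3/4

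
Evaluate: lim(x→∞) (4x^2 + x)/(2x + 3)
This is an ∞/∞ indeterminate form.

Apply L'Hôpital's rule: differentiate numerator and denominator separately.
  f(x) = 4·x^2 + x   ⇒   f'(x) = 8·x + 1
  g(x) = 2·x + 3   ⇒   g'(x) = 2
  lim(x→∞) f'(x)/g'(x) = lim(x→∞) (8·x + 1)/(2)
  = ∞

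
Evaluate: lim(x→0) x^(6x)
This is an exponential indeterminate form.

For exponential indeterminate forms, take the natural log:
  Let L = lim(x→0) x^(6x)
  Then ln(L) = lim(x→0) [exponent × ln(base)]
  Evaluate using L'Hôpital or standard limits, then exponentiate.
  L = 1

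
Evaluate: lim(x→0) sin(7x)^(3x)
This is an exponential indeterminate form.

For exponential indeterminate forms, take the natural log:
  Let L = lim(x→0) sin(7x)^(3x)
  Then ln(L) = lim(x→0) [exponent × ln(base)]
  Evaluate using L'Hôpital or standard limits, then exponentiate.
  L = 1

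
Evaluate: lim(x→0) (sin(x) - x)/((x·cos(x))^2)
This is a 0/0 indeterminate form.

Apply L'Hôpital's rule: differentiate numerator and denominator separately.
  f(x) = -x + sin(x)   ⇒   f'(x) = cos(x) - 1
  g(x) = x^2·cos(x)^2   ⇒   g'(x) = -2·x^2·sin(x)·cos(x) + 2·x·cos(x)^2
  lim(x→0) f'(x)/g'(x) = lim(x→0) (cos(x) - 1)/(-2·x^2·sin(x)·cos(x) + 2·x·cos(x)^2)
  = 0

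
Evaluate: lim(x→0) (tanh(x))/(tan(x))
This is a 0/0 indeterminate form.

Apply L'Hôpital's rule: differentiate numerator and denominator separately.
  f(x) = tanh(x)   ⇒   f'(x) = 1 - tanh(x)^2
  g(x) = tan(x)   ⇒   g'(x) = tan(x)^2 + 1
  lim(x→0) f'(x)/g'(x) = lim(x→0) (1 - tanh(x)^2)/(tan(x)^2 + 1)
  = 1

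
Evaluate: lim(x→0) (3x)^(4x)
This is an exponential indeterminate form.

For exponential indeterminate forms, take the natural log:
  Let L = lim(x→0) (3x)^(4x)
  Then ln(L) = lim(x→0) [exponent × ln(base)]
  Evaluate using L'Hôpital or standard limits, then exponentiate.
  L = 1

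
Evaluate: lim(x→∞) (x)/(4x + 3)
This is an ∞/∞ indeterminate form.

Apply L'Hôpital's rule: differentiate numerator and denominator separately.
  f(x) = x   ⇒   f'(x) = 1
  g(x) = 4·x + 3   ⇒   g'(x) = 4
  lim(x→∞) f'(x)/g'(x) = lim(x→∞) (1)/(4)
  = 1/4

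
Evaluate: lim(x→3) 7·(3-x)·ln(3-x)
This is a 0·∞ indeterminate form.

Rewrite 0·∞ as a quotient (0/0 or ∞/∞ form), then apply L'Hôpital's rule:
  lim(x→3) 7·(3-x)·ln(3-x) = 0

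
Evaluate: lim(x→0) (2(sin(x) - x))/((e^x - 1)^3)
This is a 0/0 indeterminate form.

Apply L'Hôpital's rule: differentiate numerator and denominator separately.
  f(x) = -2·x + 2·sin(x)   ⇒   f'(x) = 2·cos(x) - 2
  g(x) = (e^(x) - 1)^3   ⇒   g'(x) = 3·(e^(x) - 1)^2·e^(x)
  lim(x→0) f'(x)/g'(x) = lim(x→0) (2·cos(x) - 2)/(3·(e^(x) - 1)^2·e^(x))
  = -1/3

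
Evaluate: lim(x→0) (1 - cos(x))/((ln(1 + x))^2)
This is a 0/0 indeterminate form.

Apply L'Hôpital's rule: differentiate numerator and denominator separately.
  f(x) = 1 - cos(x)   ⇒   f'(x) = sin(x)
  g(x) = ln(x + 1)^2   ⇒   g'(x) = 2·ln(x + 1)/(x + 1)
  lim(x→0) f'(x)/g'(x) = lim(x→0) (sin(x))/(2·ln(x + 1)/(x + 1))
  = 1/2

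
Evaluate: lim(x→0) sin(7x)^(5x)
This is an exponential indeterminate form.

For exponential indeterminate forms, take the natural log:
  Let L = lim(x→0) sin(7x)^(5x)
  Then ln(L) = lim(x→0) [exponent × ln(base)]
  Evaluate using L'Hôpital or standard limits, then exponentiate.
  L = 1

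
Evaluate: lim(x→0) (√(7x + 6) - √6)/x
This is a standard limit.

Factor or rationalize the expression:
  lim(x→0) (√(7x + 6) - √6)/x = 7·sqrt(6)/12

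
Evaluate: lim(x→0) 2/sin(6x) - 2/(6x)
This is an ∞-∞ indeterminate form.

Combine fractions or rationalize to convert ∞-∞ to 0/0 form:
  lim(x→0) 2/sin(6x) - 2/(6x) = 0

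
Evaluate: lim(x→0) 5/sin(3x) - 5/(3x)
This is an ∞-∞ indeterminate form.

Combine fractions or rationalize to convert ∞-∞ to 0/0 form:
  lim(x→0) 5/sin(3x) - 5/(3x) = 0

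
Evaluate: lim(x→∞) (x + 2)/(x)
This is an ∞/∞ indeterminate form.

Apply L'Hôpital's rule: differentiate numerator and denominator separately.
  f(x) = x + 2   ⇒   f'(x) = 1
  g(x) = x   ⇒   g'(x) = 1
  lim(x→∞) f'(x)/g'(x) = lim(x→∞) (1)/(1)
  = 1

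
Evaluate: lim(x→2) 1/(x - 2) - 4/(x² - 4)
This is an ∞-∞ indeterminate form.

Combine fractions or rationalize to convert ∞-∞ to 0/0 form:
  lim(x→2) 1/(x - 2) - 4/(x² - 4) = 1/4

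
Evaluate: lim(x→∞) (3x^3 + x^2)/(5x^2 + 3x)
This is an ∞/∞ indeterminate form.

Apply L'Hôpital's rule: differentiate numerator and denominator separately.
  f(x) = 3·x^3 + x^2   ⇒   f'(x) = 9·x^2 + 2·x
  g(x) = 5·x^2 + 3·x   ⇒   g'(x) = 10·x + 3
  lim(x→∞) f'(x)/g'(x) = lim(x→∞) (9·x^2 + 2·x)/(10·x + 3)
  = ∞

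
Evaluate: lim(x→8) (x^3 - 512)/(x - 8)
This is a standard limit.

Factor or rationalize the expression:
  lim(x→8) (x^3 - 512)/(x - 8) = 192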